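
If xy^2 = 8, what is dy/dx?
Differentiate the relation implicitly: treat y = y(x) and apply the chain rule, so every y-derivative picks up a y' = dy/dx factor.

With everything moved to the left-hand side, differentiate term by term:
  d/dx[xy^2] = 2xy·y' + y^2
  d/dx[-8] = 0

Separating the contributions that come from x directly and those that come through y:
  without y':      y^2
  multiplying y':  2xy

so (y^2) + (2xy)·y' = 0, and therefore
  dy/dx = -(y^2)/(2xy) = -y/(2x)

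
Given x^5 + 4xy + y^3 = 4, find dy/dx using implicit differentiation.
Take d/dx of both sides. Since y is implicitly a function of x, the chain rule attaches a y' = dy/dx factor whenever we differentiate through y.

Set F(x, y) = (left side) − (right side), so the curve is F = 0. Differentiating each term of F:
  d/dx[x^5] = 5x^4
  d/dx[4xy] = 4x·y' + 4y
  d/dx[y^3] = 3y^2·y'
  d/dx[-4] = 0

Collecting, the y'-free part is the partial derivative in x and the y' coefficient is the partial derivative in y:
  ∂F/∂x = 5x^4 + 4y
  ∂F/∂y = 4x + 3y^2

so d/dx[F(x, y(x))] = ∂F/∂x + (∂F/∂y)·y' = 0. Rearranging,
  dy/dx = -(∂F/∂x)/(∂F/∂y) = -(5x^4 + 4y)/(4x + 3y^2) = (-5x^4 - 4y)/(4x + 3y^2)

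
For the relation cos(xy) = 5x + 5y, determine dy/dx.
Take d/dx of both sides. Since y is implicitly a function of x, the chain rule attaches a y' = dy/dx factor whenever we differentiate through y.

Set F(x, y) = (left side) − (right side), so the curve is F = 0. Differentiating each term of F:
  d/dx[-5x] = -5
  d/dx[-5y] = -5·y'
  d/dx[cos(xy)] = -(x·y' + y)·sin(xy)

Collecting, the y'-free part is the partial derivative in x and the y' coefficient is the partial derivative in y:
  ∂F/∂x = -y·sin(xy) - 5
  ∂F/∂y = -x·sin(xy) - 5

so d/dx[F(x, y(x))] = ∂F/∂x + (∂F/∂y)·y' = 0. Rearranging,
  dy/dx = -(∂F/∂x)/(∂F/∂y) = -(-y·sin(xy) - 5)/(-x·sin(xy) - 5) = -(y·sin(xy) + 5)/(x·sin(xy) + 5)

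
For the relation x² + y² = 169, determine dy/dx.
Apply d/dx to both sides, remembering that y depends on x. Each occurrence of y therefore brings in a y' = dy/dx via the chain rule.

With F(x, y) equal to the left-hand side minus the right, differentiate F term by term:
  d/dx[x^2] = 2x
  d/dx[y^2] = 2y·y'
  d/dx[-169] = 0
Adding these up, d/dx[F] = 0 becomes
  (2x) + (2y)·y' = 0,
so isolating y',
  dy/dx = -(2x)/(2y) = -x/y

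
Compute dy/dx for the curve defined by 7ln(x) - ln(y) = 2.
Differentiate the relation implicitly: treat y = y(x) and apply the chain rule, so every y-derivative picks up a y' = dy/dx factor.

With everything moved to the left-hand side, differentiate term by term:
  d/dx[7ln(x)] = 7/x
  d/dx[-ln(y)] = -y'/y
  d/dx[-2] = 0

Separating the contributions that come from x directly and those that come through y:
  without y':      7/x
  multiplying y':  -1/y

so (7/x) + (-1/y)·y' = 0, and therefore
  dy/dx = -(7/x)/(-1/y) = 7y/x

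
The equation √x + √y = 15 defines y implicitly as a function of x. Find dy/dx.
Differentiate the relation implicitly: treat y = y(x) and apply the chain rule, so every y-derivative picks up a y' = dy/dx factor.

With everything moved to the left-hand side, differentiate term by term:
  d/dx[√(x)] = 1/(2√(x))
  d/dx[√(y)] = y'/(2√(y))
  d/dx[-15] = 0

Separating the contributions that come from x directly and those that come through y:
  without y':      1/(2√(x))
  multiplying y':  1/(2√(y))

so (1/(2√(x))) + (1/(2√(y)))·y' = 0, and therefore
  dy/dx = -(1/(2√(x)))/(1/(2√(y))) = -√(y)/√(x)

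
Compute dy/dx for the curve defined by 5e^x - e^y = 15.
Apply d/dx to both sides, remembering that y depends on x. Each occurrence of y therefore brings in a y' = dy/dx via the chain rule.

With F(x, y) equal to the left-hand side minus the right, differentiate F term by term:
  d/dx[5e^(x)] = 5e^(x)
  d/dx[-e^(y)] = -y'·e^(y)
  d/dx[-15] = 0
Adding these up, d/dx[F] = 0 becomes
  (5e^(x)) + (-e^(y))·y' = 0,
so isolating y',
  dy/dx = -(5e^(x))/(-e^(y)) = 5e^(x - y)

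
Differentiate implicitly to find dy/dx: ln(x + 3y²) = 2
Differentiate both sides with respect to x, treating y as y(x). By the chain rule, any term containing y contributes a factor of y' = dy/dx when we differentiate it.

Move every term to one side and write the relation as F(x, y) = 0. Term by term,
  d/dx[ln(x + 3y^2)] = (6y·y' + 1)/(x + 3y^2)
  d/dx[-2] = 0

The pieces without y' make up ∂F/∂x and the coefficient of y' is ∂F/∂y:
  ∂F/∂x = 1/(x + 3y^2),
  ∂F/∂y = 6y/(x + 3y^2).

Since d/dx[F] = ∂F/∂x + (∂F/∂y)·y' = 0, solve for y':
  (∂F/∂y)·y' = -∂F/∂x
  dy/dx = -(∂F/∂x)/(∂F/∂y) = -(1/(x + 3y^2))/(6y/(x + 3y^2)) = -1/(6y)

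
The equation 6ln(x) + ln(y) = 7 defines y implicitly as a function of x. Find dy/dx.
Differentiate both sides with respect to x, treating y as y(x). By the chain rule, any term containing y contributes a factor of y' = dy/dx when we differentiate it.

Move every term to one side and write the relation as F(x, y) = 0. Term by term,
  d/dx[6ln(x)] = 6/x
  d/dx[ln(y)] = y'/y
  d/dx[-7] = 0

The pieces without y' make up ∂F/∂x and the coefficient of y' is ∂F/∂y:
  ∂F/∂x = 6/x,
  ∂F/∂y = 1/y.

Since d/dx[F] = ∂F/∂x + (∂F/∂y)·y' = 0, solve for y':
  (∂F/∂y)·y' = -∂F/∂x
  dy/dx = -(∂F/∂x)/(∂F/∂y) = -(6/x)/(1/y) = -6y/x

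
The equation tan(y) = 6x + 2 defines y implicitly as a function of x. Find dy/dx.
Differentiate both sides with respect to x, treating y as y(x). By the chain rule, any term containing y contributes a factor of y' = dy/dx when we differentiate it.

Move every term to one side and write the relation as F(x, y) = 0. Term by term,
  d/dx[-6x] = -6
  d/dx[tan(y)] = y'(tan(y)^2 + 1)
  d/dx[-2] = 0

The pieces without y' make up ∂F/∂x and the coefficient of y' is ∂F/∂y:
  ∂F/∂x = -6,
  ∂F/∂y = tan(y)^2 + 1.

Since d/dx[F] = ∂F/∂x + (∂F/∂y)·y' = 0, solve for y':
  (∂F/∂y)·y' = -∂F/∂x
  dy/dx = -(∂F/∂x)/(∂F/∂y) = -(-6)/(tan(y)^2 + 1) = 6cos(y)^2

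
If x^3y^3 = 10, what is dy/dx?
Take d/dx of both sides. Since y is implicitly a function of x, the chain rule attaches a y' = dy/dx factor whenever we differentiate through y.

Set F(x, y) = (left side) − (right side), so the curve is F = 0. Differentiating each term of F:
  d/dx[x^3y^3] = 3x^3y^2·y' + 3x^2y^3
  d/dx[-10] = 0

Collecting, the y'-free part is the partial derivative in x and the y' coefficient is the partial derivative in y:
  ∂F/∂x = 3x^2y^3
  ∂F/∂y = 3x^3y^2

so d/dx[F(x, y(x))] = ∂F/∂x + (∂F/∂y)·y' = 0. Rearranging,
  dy/dx = -(∂F/∂x)/(∂F/∂y) = -(3x^2y^3)/(3x^3y^2) = -y/x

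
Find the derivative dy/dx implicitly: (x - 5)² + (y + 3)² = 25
Differentiate both sides with respect to x, treating y as y(x). By the chain rule, any term containing y contributes a factor of y' = dy/dx when we differentiate it.

Move every term to one side and write the relation as F(x, y) = 0. Term by term,
  d/dx[(x - 5)^2] = 2x - 10
  d/dx[(y + 3)^2] = 2·y'(y + 3)
  d/dx[-25] = 0

The pieces without y' make up ∂F/∂x and the coefficient of y' is ∂F/∂y:
  ∂F/∂x = 2x - 10,
  ∂F/∂y = 2y + 6.

Since d/dx[F] = ∂F/∂x + (∂F/∂y)·y' = 0, solve for y':
  (∂F/∂y)·y' = -∂F/∂x
  dy/dx = -(∂F/∂x)/(∂F/∂y) = -(2x - 10)/(2y + 6) = (5 - x)/(y + 3)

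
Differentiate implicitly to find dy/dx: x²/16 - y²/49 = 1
Apply d/dx to both sides, remembering that y depends on x. Each occurrence of y therefore brings in a y' = dy/dx via the chain rule.

With F(x, y) equal to the left-hand side minus the right, differentiate F term by term:
  d/dx[x^2/16] = x/8
  d/dx[-y^2/49] = -2y·y'/49
  d/dx[-1] = 0
Adding these up, d/dx[F] = 0 becomes
  (x/8) + (-2y/49)·y' = 0,
so isolating y',
  dy/dx = -(x/8)/(-2y/49) = 49x/(16y)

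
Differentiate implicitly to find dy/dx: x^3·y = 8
Differentiate both sides with respect to x, treating y as y(x). By the chain rule, any term containing y contributes a factor of y' = dy/dx when we differentiate it.

Move every term to one side and write the relation as F(x, y) = 0. Term by term,
  d/dx[x^3y] = x^3·y' + 3x^2y
  d/dx[-8] = 0

The pieces without y' make up ∂F/∂x and the coefficient of y' is ∂F/∂y:
  ∂F/∂x = 3x^2y,
  ∂F/∂y = x^3.

Since d/dx[F] = ∂F/∂x + (∂F/∂y)·y' = 0, solve for y':
  (∂F/∂y)·y' = -∂F/∂x
  dy/dx = -(∂F/∂x)/(∂F/∂y) = -(3x^2y)/(x^3) = -3y/x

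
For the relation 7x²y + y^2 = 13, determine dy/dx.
Differentiate the relation implicitly: treat y = y(x) and apply the chain rule, so every y-derivative picks up a y' = dy/dx factor.

With everything moved to the left-hand side, differentiate term by term:
  d/dx[7x^2y] = 7x^2·y' + 14xy
  d/dx[y^2] = 2y·y'
  d/dx[-13] = 0

Separating the contributions that come from x directly and those that come through y:
  without y':      14xy
  multiplying y':  7x^2 + 2y

so (14xy) + (7x^2 + 2y)·y' = 0, and therefore
  dy/dx = -(14xy)/(7x^2 + 2y) = -14xy/(7x^2 + 2y)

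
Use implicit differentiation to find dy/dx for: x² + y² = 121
Differentiate both sides with respect to x, treating y as y(x). By the chain rule, any term containing y contributes a factor of y' = dy/dx when we differentiate it.

Move every term to one side and write the relation as F(x, y) = 0. Term by term,
  d/dx[x^2] = 2x
  d/dx[y^2] = 2y·y'
  d/dx[-121] = 0

The pieces without y' make up ∂F/∂x and the coefficient of y' is ∂F/∂y:
  ∂F/∂x = 2x,
  ∂F/∂y = 2y.

Since d/dx[F] = ∂F/∂x + (∂F/∂y)·y' = 0, solve for y':
  (∂F/∂y)·y' = -∂F/∂x
  dy/dx = -(∂F/∂x)/(∂F/∂y) = -(2x)/(2y) = -x/y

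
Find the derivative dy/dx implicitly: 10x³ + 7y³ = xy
Differentiate the relation implicitly: treat y = y(x) and apply the chain rule, so every y-derivative picks up a y' = dy/dx factor.

With everything moved to the left-hand side, differentiate term by term:
  d/dx[10x^3] = 30x^2
  d/dx[-xy] = -x·y' - y
  d/dx[7y^3] = 21y^2·y'

Separating the contributions that come from x directly and those that come through y:
  without y':      30x^2 - y
  multiplying y':  -x + 21y^2

so (30x^2 - y) + (-x + 21y^2)·y' = 0, and therefore
  dy/dx = -(30x^2 - y)/(-x + 21y^2) = (30x^2 - y)/(x - 21y^2)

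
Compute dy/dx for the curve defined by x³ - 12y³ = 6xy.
Apply d/dx to both sides, remembering that y depends on x. Each occurrence of y therefore brings in a y' = dy/dx via the chain rule.

With F(x, y) equal to the left-hand side minus the right, differentiate F term by term:
  d/dx[x^3] = 3x^2
  d/dx[-6xy] = -6x·y' - 6y
  d/dx[-12y^3] = -36y^2·y'
Adding these up, d/dx[F] = 0 becomes
  (3x^2 - 6y) + (-6x - 36y^2)·y' = 0,
so isolating y',
  dy/dx = -(3x^2 - 6y)/(-6x - 36y^2) = (x^2/2 - y)/(x + 6y^2)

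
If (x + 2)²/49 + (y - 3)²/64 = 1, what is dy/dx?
Differentiate the relation implicitly: treat y = y(x) and apply the chain rule, so every y-derivative picks up a y' = dy/dx factor.

With everything moved to the left-hand side, differentiate term by term:
  d/dx[(x + 2)^2/49] = 2x/49 + 4/49
  d/dx[(y - 3)^2/64] = y'(y - 3)/32
  d/dx[-1] = 0

Separating the contributions that come from x directly and those that come through y:
  without y':      2x/49 + 4/49
  multiplying y':  y/32 - 3/32

so (2x/49 + 4/49) + (y/32 - 3/32)·y' = 0, and therefore
  dy/dx = -(2x/49 + 4/49)/(y/32 - 3/32)
        = -(2(x + 2)/49)/((y - 3)/32) = 64(-x - 2)/(49(y - 3))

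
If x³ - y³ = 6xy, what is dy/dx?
Take d/dx of both sides. Since y is implicitly a function of x, the chain rule attaches a y' = dy/dx factor whenever we differentiate through y.

Set F(x, y) = (left side) − (right side), so the curve is F = 0. Differentiating each term of F:
  d/dx[x^3] = 3x^2
  d/dx[-6xy] = -6x·y' - 6y
  d/dx[-y^3] = -3y^2·y'

Collecting, the y'-free part is the partial derivative in x and the y' coefficient is the partial derivative in y:
  ∂F/∂x = 3x^2 - 6y
  ∂F/∂y = -6x - 3y^2

so d/dx[F(x, y(x))] = ∂F/∂x + (∂F/∂y)·y' = 0. Rearranging,
  dy/dx = -(∂F/∂x)/(∂F/∂y) = -(3x^2 - 6y)/(-6x - 3y^2) = (x^2 - 2y)/(2x + y^2)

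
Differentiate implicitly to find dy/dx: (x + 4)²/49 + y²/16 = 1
Differentiate the relation implicitly: treat y = y(x) and apply the chain rule, so every y-derivative picks up a y' = dy/dx factor.

With everything moved to the left-hand side, differentiate term by term:
  d/dx[y^2/16] = y·y'/8
  d/dx[(x + 4)^2/49] = 2x/49 + 8/49
  d/dx[-1] = 0

Separating the contributions that come from x directly and those that come through y:
  without y':      2x/49 + 8/49
  multiplying y':  y/8

so (2x/49 + 8/49) + (y/8)·y' = 0, and therefore
  dy/dx = -(2x/49 + 8/49)/(y/8)
        = -(2(x + 4)/49)/(y/8) = 16(-x - 4)/(49y)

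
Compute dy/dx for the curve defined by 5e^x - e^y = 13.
Apply d/dx to both sides, remembering that y depends on x. Each occurrence of y therefore brings in a y' = dy/dx via the chain rule.

With F(x, y) equal to the left-hand side minus the right, differentiate F term by term:
  d/dx[5e^(x)] = 5e^(x)
  d/dx[-e^(y)] = -y'·e^(y)
  d/dx[-13] = 0
Adding these up, d/dx[F] = 0 becomes
  (5e^(x)) + (-e^(y))·y' = 0,
so isolating y',
  dy/dx = -(5e^(x))/(-e^(y)) = 5e^(x - y)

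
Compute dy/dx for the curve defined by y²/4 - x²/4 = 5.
Take d/dx of both sides. Since y is implicitly a function of x, the chain rule attaches a y' = dy/dx factor whenever we differentiate through y.

Set F(x, y) = (left side) − (right side), so the curve is F = 0. Differentiating each term of F:
  d/dx[-x^2/4] = -x/2
  d/dx[y^2/4] = y·y'/2
  d/dx[-5] = 0

Collecting, the y'-free part is the partial derivative in x and the y' coefficient is the partial derivative in y:
  ∂F/∂x = -x/2
  ∂F/∂y = y/2

so d/dx[F(x, y(x))] = ∂F/∂x + (∂F/∂y)·y' = 0. Rearranging,
  dy/dx = -(∂F/∂x)/(∂F/∂y) = -(-x/2)/(y/2) = x/y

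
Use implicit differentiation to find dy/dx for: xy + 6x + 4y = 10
Differentiate the relation implicitly: treat y = y(x) and apply the chain rule, so every y-derivative picks up a y' = dy/dx factor.

With everything moved to the left-hand side, differentiate term by term:
  d/dx[xy] = x·y' + y
  d/dx[6x] = 6
  d/dx[4y] = 4·y'
  d/dx[-10] = 0

Separating the contributions that come from x directly and those that come through y:
  without y':      y + 6
  multiplying y':  x + 4

so (y + 6) + (x + 4)·y' = 0, and therefore
  dy/dx = -(y + 6)/(x + 4) = (-y - 6)/(x + 4)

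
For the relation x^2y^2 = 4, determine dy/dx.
Take d/dx of both sides. Since y is implicitly a function of x, the chain rule attaches a y' = dy/dx factor whenever we differentiate through y.

Set F(x, y) = (left side) − (right side), so the curve is F = 0. Differentiating each term of F:
  d/dx[x^2y^2] = 2x^2y·y' + 2xy^2
  d/dx[-4] = 0

Collecting, the y'-free part is the partial derivative in x and the y' coefficient is the partial derivative in y:
  ∂F/∂x = 2xy^2
  ∂F/∂y = 2x^2y

so d/dx[F(x, y(x))] = ∂F/∂x + (∂F/∂y)·y' = 0. Rearranging,
  dy/dx = -(∂F/∂x)/(∂F/∂y) = -(2xy^2)/(2x^2y) = -y/x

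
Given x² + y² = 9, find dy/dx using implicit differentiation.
Differentiate both sides with respect to x, treating y as y(x). By the chain rule, any term containing y contributes a factor of y' = dy/dx when we differentiate it.

Move every term to one side and write the relation as F(x, y) = 0. Term by term,
  d/dx[x^2] = 2x
  d/dx[y^2] = 2y·y'
  d/dx[-9] = 0

The pieces without y' make up ∂F/∂x and the coefficient of y' is ∂F/∂y:
  ∂F/∂x = 2x,
  ∂F/∂y = 2y.

Since d/dx[F] = ∂F/∂x + (∂F/∂y)·y' = 0, solve for y':
  (∂F/∂y)·y' = -∂F/∂x
  dy/dx = -(∂F/∂x)/(∂F/∂y) = -(2x)/(2y) = -x/y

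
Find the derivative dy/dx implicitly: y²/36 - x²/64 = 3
Apply d/dx to both sides, remembering that y depends on x. Each occurrence of y therefore brings in a y' = dy/dx via the chain rule.

With F(x, y) equal to the left-hand side minus the right, differentiate F term by term:
  d/dx[-x^2/64] = -x/32
  d/dx[y^2/36] = y·y'/18
  d/dx[-3] = 0
Adding these up, d/dx[F] = 0 becomes
  (-x/32) + (y/18)·y' = 0,
so isolating y',
  dy/dx = -(-x/32)/(y/18) = 9x/(16y)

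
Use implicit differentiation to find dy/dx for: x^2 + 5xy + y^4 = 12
Apply d/dx to both sides, remembering that y depends on x. Each occurrence of y therefore brings in a y' = dy/dx via the chain rule.

With F(x, y) equal to the left-hand side minus the right, differentiate F term by term:
  d/dx[x^2] = 2x
  d/dx[5xy] = 5x·y' + 5y
  d/dx[y^4] = 4y^3·y'
  d/dx[-12] = 0
Adding these up, d/dx[F] = 0 becomes
  (2x + 5y) + (5x + 4y^3)·y' = 0,
so isolating y',
  dy/dx = -(2x + 5y)/(5x + 4y^3) = (-2x - 5y)/(5x + 4y^3)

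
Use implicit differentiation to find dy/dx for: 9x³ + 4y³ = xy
Differentiate the relation implicitly: treat y = y(x) and apply the chain rule, so every y-derivative picks up a y' = dy/dx factor.

With everything moved to the left-hand side, differentiate term by term:
  d/dx[9x^3] = 27x^2
  d/dx[-xy] = -x·y' - y
  d/dx[4y^3] = 12y^2·y'

Separating the contributions that come from x directly and those that come through y:
  without y':      27x^2 - y
  multiplying y':  -x + 12y^2

so (27x^2 - y) + (-x + 12y^2)·y' = 0, and therefore
  dy/dx = -(27x^2 - y)/(-x + 12y^2) = (27x^2 - y)/(x - 12y^2)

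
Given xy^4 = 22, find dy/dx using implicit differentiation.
Take d/dx of both sides. Since y is implicitly a function of x, the chain rule attaches a y' = dy/dx factor whenever we differentiate through y.

Set F(x, y) = (left side) − (right side), so the curve is F = 0. Differentiating each term of F:
  d/dx[xy^4] = 4xy^3·y' + y^4
  d/dx[-22] = 0

Collecting, the y'-free part is the partial derivative in x and the y' coefficient is the partial derivative in y:
  ∂F/∂x = y^4
  ∂F/∂y = 4xy^3

so d/dx[F(x, y(x))] = ∂F/∂x + (∂F/∂y)·y' = 0. Rearranging,
  dy/dx = -(∂F/∂x)/(∂F/∂y) = -(y^4)/(4xy^3) = -y/(4x)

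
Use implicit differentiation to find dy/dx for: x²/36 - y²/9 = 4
Apply d/dx to both sides, remembering that y depends on x. Each occurrence of y therefore brings in a y' = dy/dx via the chain rule.

With F(x, y) equal to the left-hand side minus the right, differentiate F term by term:
  d/dx[x^2/36] = x/18
  d/dx[-y^2/9] = -2y·y'/9
  d/dx[-4] = 0
Adding these up, d/dx[F] = 0 becomes
  (x/18) + (-2y/9)·y' = 0,
so isolating y',
  dy/dx = -(x/18)/(-2y/9) = x/(4y)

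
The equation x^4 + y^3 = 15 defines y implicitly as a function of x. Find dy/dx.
Take d/dx of both sides. Since y is implicitly a function of x, the chain rule attaches a y' = dy/dx factor whenever we differentiate through y.

Set F(x, y) = (left side) − (right side), so the curve is F = 0. Differentiating each term of F:
  d/dx[x^4] = 4x^3
  d/dx[y^3] = 3y^2·y'
  d/dx[-15] = 0

Collecting, the y'-free part is the partial derivative in x and the y' coefficient is the partial derivative in y:
  ∂F/∂x = 4x^3
  ∂F/∂y = 3y^2

so d/dx[F(x, y(x))] = ∂F/∂x + (∂F/∂y)·y' = 0. Rearranging,
  dy/dx = -(∂F/∂x)/(∂F/∂y) = -(4x^3)/(3y^2) = -4x^3/(3y^2)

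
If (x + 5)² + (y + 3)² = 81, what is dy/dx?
Differentiate both sides with respect to x, treating y as y(x). By the chain rule, any term containing y contributes a factor of y' = dy/dx when we differentiate it.

Move every term to one side and write the relation as F(x, y) = 0. Term by term,
  d/dx[(x + 5)^2] = 2x + 10
  d/dx[(y + 3)^2] = 2·y'(y + 3)
  d/dx[-81] = 0

The pieces without y' make up ∂F/∂x and the coefficient of y' is ∂F/∂y:
  ∂F/∂x = 2x + 10,
  ∂F/∂y = 2y + 6.

Since d/dx[F] = ∂F/∂x + (∂F/∂y)·y' = 0, solve for y':
  (∂F/∂y)·y' = -∂F/∂x
  dy/dx = -(∂F/∂x)/(∂F/∂y) = -(2x + 10)/(2y + 6) = (-x - 5)/(y + 3)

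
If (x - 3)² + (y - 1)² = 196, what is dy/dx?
Apply d/dx to both sides, remembering that y depends on x. Each occurrence of y therefore brings in a y' = dy/dx via the chain rule.

With F(x, y) equal to the left-hand side minus the right, differentiate F term by term:
  d/dx[(x - 3)^2] = 2x - 6
  d/dx[(y - 1)^2] = 2·y'(y - 1)
  d/dx[-196] = 0
Adding these up, d/dx[F] = 0 becomes
  (2x - 6) + (2y - 2)·y' = 0,
so isolating y',
  dy/dx = -(2x - 6)/(2y - 2) = (3 - x)/(y - 1)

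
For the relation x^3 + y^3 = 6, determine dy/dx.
Differentiate the relation implicitly: treat y = y(x) and apply the chain rule, so every y-derivative picks up a y' = dy/dx factor.

With everything moved to the left-hand side, differentiate term by term:
  d/dx[x^3] = 3x^2
  d/dx[y^3] = 3y^2·y'
  d/dx[-6] = 0

Separating the contributions that come from x directly and those that come through y:
  without y':      3x^2
  multiplying y':  3y^2

so (3x^2) + (3y^2)·y' = 0, and therefore
  dy/dx = -(3x^2)/(3y^2) = -x^2/y^2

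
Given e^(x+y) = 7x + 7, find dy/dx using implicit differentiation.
Differentiate both sides with respect to x, treating y as y(x). By the chain rule, any term containing y contributes a factor of y' = dy/dx when we differentiate it.

Move every term to one side and write the relation as F(x, y) = 0. Term by term,
  d/dx[-7x] = -7
  d/dx[e^(x + y)] = (y' + 1)·e^(x + y)
  d/dx[-7] = 0

The pieces without y' make up ∂F/∂x and the coefficient of y' is ∂F/∂y:
  ∂F/∂x = e^(x + y) - 7,
  ∂F/∂y = e^(x + y).

Since d/dx[F] = ∂F/∂x + (∂F/∂y)·y' = 0, solve for y':
  (∂F/∂y)·y' = -∂F/∂x
  dy/dx = -(∂F/∂x)/(∂F/∂y) = -(e^(x + y) - 7)/(e^(x + y)) = 7e^(-x - y) - 1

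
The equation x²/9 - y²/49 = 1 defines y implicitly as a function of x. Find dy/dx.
Differentiate the relation implicitly: treat y = y(x) and apply the chain rule, so every y-derivative picks up a y' = dy/dx factor.

With everything moved to the left-hand side, differentiate term by term:
  d/dx[x^2/9] = 2x/9
  d/dx[-y^2/49] = -2y·y'/49
  d/dx[-1] = 0

Separating the contributions that come from x directly and those that come through y:
  without y':      2x/9
  multiplying y':  -2y/49

so (2x/9) + (-2y/49)·y' = 0, and therefore
  dy/dx = -(2x/9)/(-2y/49) = 49x/(9y)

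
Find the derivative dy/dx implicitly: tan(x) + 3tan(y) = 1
Differentiate the relation implicitly: treat y = y(x) and apply the chain rule, so every y-derivative picks up a y' = dy/dx factor.

With everything moved to the left-hand side, differentiate term by term:
  d/dx[tan(x)] = tan(x)^2 + 1
  d/dx[3tan(y)] = 3·y'(tan(y)^2 + 1)
  d/dx[-1] = 0

Separating the contributions that come from x directly and those that come through y:
  without y':      tan(x)^2 + 1
  multiplying y':  3tan(y)^2 + 3

so (tan(x)^2 + 1) + (3tan(y)^2 + 3)·y' = 0, and therefore
  dy/dx = -(tan(x)^2 + 1)/(3tan(y)^2 + 3) = -cos(y)^2/(3cos(x)^2)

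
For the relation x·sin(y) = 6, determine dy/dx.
Apply d/dx to both sides, remembering that y depends on x. Each occurrence of y therefore brings in a y' = dy/dx via the chain rule.

With F(x, y) equal to the left-hand side minus the right, differentiate F term by term:
  d/dx[x·sin(y)] = x·y'·cos(y) + sin(y)
  d/dx[-6] = 0
Adding these up, d/dx[F] = 0 becomes
  (sin(y)) + (x·cos(y))·y' = 0,
so isolating y',
  dy/dx = -(sin(y))/(x·cos(y)) = -tan(y)/x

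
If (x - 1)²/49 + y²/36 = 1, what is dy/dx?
Differentiate the relation implicitly: treat y = y(x) and apply the chain rule, so every y-derivative picks up a y' = dy/dx factor.

With everything moved to the left-hand side, differentiate term by term:
  d/dx[y^2/36] = y·y'/18
  d/dx[(x - 1)^2/49] = 2x/49 - 2/49
  d/dx[-1] = 0

Separating the contributions that come from x directly and those that come through y:
  without y':      2x/49 - 2/49
  multiplying y':  y/18

so (2x/49 - 2/49) + (y/18)·y' = 0, and therefore
  dy/dx = -(2x/49 - 2/49)/(y/18)
        = -(2(x - 1)/49)/(y/18) = 36(1 - x)/(49y)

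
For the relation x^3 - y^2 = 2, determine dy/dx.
Take d/dx of both sides. Since y is implicitly a function of x, the chain rule attaches a y' = dy/dx factor whenever we differentiate through y.

Set F(x, y) = (left side) − (right side), so the curve is F = 0. Differentiating each term of F:
  d/dx[x^3] = 3x^2
  d/dx[-y^2] = -2y·y'
  d/dx[-2] = 0

Collecting, the y'-free part is the partial derivative in x and the y' coefficient is the partial derivative in y:
  ∂F/∂x = 3x^2
  ∂F/∂y = -2y

so d/dx[F(x, y(x))] = ∂F/∂x + (∂F/∂y)·y' = 0. Rearranging,
  dy/dx = -(∂F/∂x)/(∂F/∂y) = -(3x^2)/(-2y) = 3x^2/(2y)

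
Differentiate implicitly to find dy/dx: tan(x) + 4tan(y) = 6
Differentiate the relation implicitly: treat y = y(x) and apply the chain rule, so every y-derivative picks up a y' = dy/dx factor.

With everything moved to the left-hand side, differentiate term by term:
  d/dx[tan(x)] = tan(x)^2 + 1
  d/dx[4tan(y)] = 4·y'(tan(y)^2 + 1)
  d/dx[-6] = 0

Separating the contributions that come from x directly and those that come through y:
  without y':      tan(x)^2 + 1
  multiplying y':  4tan(y)^2 + 4

so (tan(x)^2 + 1) + (4tan(y)^2 + 4)·y' = 0, and therefore
  dy/dx = -(tan(x)^2 + 1)/(4tan(y)^2 + 4) = -cos(y)^2/(4cos(x)^2)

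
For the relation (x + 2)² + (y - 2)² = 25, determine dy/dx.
Take d/dx of both sides. Since y is implicitly a function of x, the chain rule attaches a y' = dy/dx factor whenever we differentiate through y.

Set F(x, y) = (left side) − (right side), so the curve is F = 0. Differentiating each term of F:
  d/dx[(x + 2)^2] = 2x + 4
  d/dx[(y - 2)^2] = 2·y'(y - 2)
  d/dx[-25] = 0

Collecting, the y'-free part is the partial derivative in x and the y' coefficient is the partial derivative in y:
  ∂F/∂x = 2x + 4
  ∂F/∂y = 2y - 4

so d/dx[F(x, y(x))] = ∂F/∂x + (∂F/∂y)·y' = 0. Rearranging,
  dy/dx = -(∂F/∂x)/(∂F/∂y) = -(2x + 4)/(2y - 4) = (-x - 2)/(y - 2)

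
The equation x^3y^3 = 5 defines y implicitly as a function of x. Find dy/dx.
Differentiate both sides with respect to x, treating y as y(x). By the chain rule, any term containing y contributes a factor of y' = dy/dx when we differentiate it.

Move every term to one side and write the relation as F(x, y) = 0. Term by term,
  d/dx[x^3y^3] = 3x^3y^2·y' + 3x^2y^3
  d/dx[-5] = 0

The pieces without y' make up ∂F/∂x and the coefficient of y' is ∂F/∂y:
  ∂F/∂x = 3x^2y^3,
  ∂F/∂y = 3x^3y^2.

Since d/dx[F] = ∂F/∂x + (∂F/∂y)·y' = 0, solve for y':
  (∂F/∂y)·y' = -∂F/∂x
  dy/dx = -(∂F/∂x)/(∂F/∂y) = -(3x^2y^3)/(3x^3y^2) = -y/x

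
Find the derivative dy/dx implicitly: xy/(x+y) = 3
Take d/dx of both sides. Since y is implicitly a function of x, the chain rule attaches a y' = dy/dx factor whenever we differentiate through y.

Set F(x, y) = (left side) − (right side), so the curve is F = 0. Differentiating each term of F:
  d/dx[xy/(x + y)] = xy(-y' - 1)/(x + y)^2 + x·y'/(x + y) + y/(x + y)
  d/dx[-3] = 0

Collecting, the y'-free part is the partial derivative in x and the y' coefficient is the partial derivative in y:
  ∂F/∂x = -xy/(x + y)^2 + y/(x + y)
  ∂F/∂y = -xy/(x + y)^2 + x/(x + y)

so d/dx[F(x, y(x))] = ∂F/∂x + (∂F/∂y)·y' = 0. Rearranging,
  dy/dx = -(∂F/∂x)/(∂F/∂y) = -(-xy/(x + y)^2 + y/(x + y))/(-xy/(x + y)^2 + x/(x + y))
        = -(y^2/(x + y)^2)/(x^2/(x + y)^2) = -y^2/x^2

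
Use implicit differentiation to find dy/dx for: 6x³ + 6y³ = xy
Differentiate both sides with respect to x, treating y as y(x). By the chain rule, any term containing y contributes a factor of y' = dy/dx when we differentiate it.

Move every term to one side and write the relation as F(x, y) = 0. Term by term,
  d/dx[6x^3] = 18x^2
  d/dx[-xy] = -x·y' - y
  d/dx[6y^3] = 18y^2·y'

The pieces without y' make up ∂F/∂x and the coefficient of y' is ∂F/∂y:
  ∂F/∂x = 18x^2 - y,
  ∂F/∂y = -x + 18y^2.

Since d/dx[F] = ∂F/∂x + (∂F/∂y)·y' = 0, solve for y':
  (∂F/∂y)·y' = -∂F/∂x
  dy/dx = -(∂F/∂x)/(∂F/∂y) = -(18x^2 - y)/(-x + 18y^2) = (18x^2 - y)/(x - 18y^2)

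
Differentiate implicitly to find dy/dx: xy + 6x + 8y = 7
Apply d/dx to both sides, remembering that y depends on x. Each occurrence of y therefore brings in a y' = dy/dx via the chain rule.

With F(x, y) equal to the left-hand side minus the right, differentiate F term by term:
  d/dx[xy] = x·y' + y
  d/dx[6x] = 6
  d/dx[8y] = 8·y'
  d/dx[-7] = 0
Adding these up, d/dx[F] = 0 becomes
  (y + 6) + (x + 8)·y' = 0,
so isolating y',
  dy/dx = -(y + 6)/(x + 8) = (-y - 6)/(x + 8)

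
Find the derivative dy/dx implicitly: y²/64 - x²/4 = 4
Differentiate both sides with respect to x, treating y as y(x). By the chain rule, any term containing y contributes a factor of y' = dy/dx when we differentiate it.

Move every term to one side and write the relation as F(x, y) = 0. Term by term,
  d/dx[-x^2/4] = -x/2
  d/dx[y^2/64] = y·y'/32
  d/dx[-4] = 0

The pieces without y' make up ∂F/∂x and the coefficient of y' is ∂F/∂y:
  ∂F/∂x = -x/2,
  ∂F/∂y = y/32.

Since d/dx[F] = ∂F/∂x + (∂F/∂y)·y' = 0, solve for y':
  (∂F/∂y)·y' = -∂F/∂x
  dy/dx = -(∂F/∂x)/(∂F/∂y) = -(-x/2)/(y/32) = 16x/y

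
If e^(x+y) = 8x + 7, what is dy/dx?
Differentiate the relation implicitly: treat y = y(x) and apply the chain rule, so every y-derivative picks up a y' = dy/dx factor.

With everything moved to the left-hand side, differentiate term by term:
  d/dx[-8x] = -8
  d/dx[e^(x + y)] = (y' + 1)·e^(x + y)
  d/dx[-7] = 0

Separating the contributions that come from x directly and those that come through y:
  without y':      e^(x + y) - 8
  multiplying y':  e^(x + y)

so (e^(x + y) - 8) + (e^(x + y))·y' = 0, and therefore
  dy/dx = -(e^(x + y) - 8)/(e^(x + y)) = 8e^(-x - y) - 1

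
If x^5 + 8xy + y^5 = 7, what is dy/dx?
Differentiate both sides with respect to x, treating y as y(x). By the chain rule, any term containing y contributes a factor of y' = dy/dx when we differentiate it.

Move every term to one side and write the relation as F(x, y) = 0. Term by term,
  d/dx[x^5] = 5x^4
  d/dx[8xy] = 8x·y' + 8y
  d/dx[y^5] = 5y^4·y'
  d/dx[-7] = 0

The pieces without y' make up ∂F/∂x and the coefficient of y' is ∂F/∂y:
  ∂F/∂x = 5x^4 + 8y,
  ∂F/∂y = 8x + 5y^4.

Since d/dx[F] = ∂F/∂x + (∂F/∂y)·y' = 0, solve for y':
  (∂F/∂y)·y' = -∂F/∂x
  dy/dx = -(∂F/∂x)/(∂F/∂y) = -(5x^4 + 8y)/(8x + 5y^4) = (-5x^4 - 8y)/(8x + 5y^4)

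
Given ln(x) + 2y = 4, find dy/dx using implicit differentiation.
Differentiate both sides with respect to x, treating y as y(x). By the chain rule, any term containing y contributes a factor of y' = dy/dx when we differentiate it.

Move every term to one side and write the relation as F(x, y) = 0. Term by term,
  d/dx[2y] = 2·y'
  d/dx[ln(x)] = 1/x
  d/dx[-4] = 0

The pieces without y' make up ∂F/∂x and the coefficient of y' is ∂F/∂y:
  ∂F/∂x = 1/x,
  ∂F/∂y = 2.

Since d/dx[F] = ∂F/∂x + (∂F/∂y)·y' = 0, solve for y':
  (∂F/∂y)·y' = -∂F/∂x
  dy/dx = -(∂F/∂x)/(∂F/∂y) = -(1/x)/(2) = -1/(2x)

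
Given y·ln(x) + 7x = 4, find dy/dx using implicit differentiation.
Differentiate the relation implicitly: treat y = y(x) and apply the chain rule, so every y-derivative picks up a y' = dy/dx factor.

With everything moved to the left-hand side, differentiate term by term:
  d/dx[7x] = 7
  d/dx[y·ln(x)] = y'·ln(x) + y/x
  d/dx[-4] = 0

Separating the contributions that come from x directly and those that come through y:
  without y':      7 + y/x
  multiplying y':  ln(x)

so (7 + y/x) + (ln(x))·y' = 0, and therefore
  dy/dx = -(7 + y/x)/(ln(x))
        = -((7x + y)/x)/(ln(x)) = (-7x - y)/(x·ln(x))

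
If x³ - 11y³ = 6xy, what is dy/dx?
Apply d/dx to both sides, remembering that y depends on x. Each occurrence of y therefore brings in a y' = dy/dx via the chain rule.

With F(x, y) equal to the left-hand side minus the right, differentiate F term by term:
  d/dx[x^3] = 3x^2
  d/dx[-6xy] = -6x·y' - 6y
  d/dx[-11y^3] = -33y^2·y'
Adding these up, d/dx[F] = 0 becomes
  (3x^2 - 6y) + (-6x - 33y^2)·y' = 0,
so isolating y',
  dy/dx = -(3x^2 - 6y)/(-6x - 33y^2) = (x^2 - 2y)/(2x + 11y^2)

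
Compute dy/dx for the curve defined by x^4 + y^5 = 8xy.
Differentiate the relation implicitly: treat y = y(x) and apply the chain rule, so every y-derivative picks up a y' = dy/dx factor.

With everything moved to the left-hand side, differentiate term by term:
  d/dx[x^4] = 4x^3
  d/dx[-8xy] = -8x·y' - 8y
  d/dx[y^5] = 5y^4·y'

Separating the contributions that come from x directly and those that come through y:
  without y':      4x^3 - 8y
  multiplying y':  -8x + 5y^4

so (4x^3 - 8y) + (-8x + 5y^4)·y' = 0, and therefore
  dy/dx = -(4x^3 - 8y)/(-8x + 5y^4) = 4(x^3 - 2y)/(8x - 5y^4)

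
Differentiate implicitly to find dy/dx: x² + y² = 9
Apply d/dx to both sides, remembering that y depends on x. Each occurrence of y therefore brings in a y' = dy/dx via the chain rule.

With F(x, y) equal to the left-hand side minus the right, differentiate F term by term:
  d/dx[x^2] = 2x
  d/dx[y^2] = 2y·y'
  d/dx[-9] = 0
Adding these up, d/dx[F] = 0 becomes
  (2x) + (2y)·y' = 0,
so isolating y',
  dy/dx = -(2x)/(2y) = -x/y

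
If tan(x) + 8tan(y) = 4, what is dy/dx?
Differentiate both sides with respect to x, treating y as y(x). By the chain rule, any term containing y contributes a factor of y' = dy/dx when we differentiate it.

Move every term to one side and write the relation as F(x, y) = 0. Term by term,
  d/dx[tan(x)] = tan(x)^2 + 1
  d/dx[8tan(y)] = 8·y'(tan(y)^2 + 1)
  d/dx[-4] = 0

The pieces without y' make up ∂F/∂x and the coefficient of y' is ∂F/∂y:
  ∂F/∂x = tan(x)^2 + 1,
  ∂F/∂y = 8tan(y)^2 + 8.

Since d/dx[F] = ∂F/∂x + (∂F/∂y)·y' = 0, solve for y':
  (∂F/∂y)·y' = -∂F/∂x
  dy/dx = -(∂F/∂x)/(∂F/∂y) = -(tan(x)^2 + 1)/(8tan(y)^2 + 8) = -cos(y)^2/(8cos(x)^2)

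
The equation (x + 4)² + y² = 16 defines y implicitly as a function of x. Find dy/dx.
Differentiate the relation implicitly: treat y = y(x) and apply the chain rule, so every y-derivative picks up a y' = dy/dx factor.

With everything moved to the left-hand side, differentiate term by term:
  d/dx[y^2] = 2y·y'
  d/dx[(x + 4)^2] = 2x + 8
  d/dx[-16] = 0

Separating the contributions that come from x directly and those that come through y:
  without y':      2x + 8
  multiplying y':  2y

so (2x + 8) + (2y)·y' = 0, and therefore
  dy/dx = -(2x + 8)/(2y) = (-x - 4)/y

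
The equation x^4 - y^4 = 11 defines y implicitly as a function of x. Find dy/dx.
Differentiate both sides with respect to x, treating y as y(x). By the chain rule, any term containing y contributes a factor of y' = dy/dx when we differentiate it.

Move every term to one side and write the relation as F(x, y) = 0. Term by term,
  d/dx[x^4] = 4x^3
  d/dx[-y^4] = -4y^3·y'
  d/dx[-11] = 0

The pieces without y' make up ∂F/∂x and the coefficient of y' is ∂F/∂y:
  ∂F/∂x = 4x^3,
  ∂F/∂y = -4y^3.

Since d/dx[F] = ∂F/∂x + (∂F/∂y)·y' = 0, solve for y':
  (∂F/∂y)·y' = -∂F/∂x
  dy/dx = -(∂F/∂x)/(∂F/∂y) = -(4x^3)/(-4y^3) = x^3/y^3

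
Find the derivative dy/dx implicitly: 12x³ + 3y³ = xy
Apply d/dx to both sides, remembering that y depends on x. Each occurrence of y therefore brings in a y' = dy/dx via the chain rule.

With F(x, y) equal to the left-hand side minus the right, differentiate F term by term:
  d/dx[12x^3] = 36x^2
  d/dx[-xy] = -x·y' - y
  d/dx[3y^3] = 9y^2·y'
Adding these up, d/dx[F] = 0 becomes
  (36x^2 - y) + (-x + 9y^2)·y' = 0,
so isolating y',
  dy/dx = -(36x^2 - y)/(-x + 9y^2) = (36x^2 - y)/(x - 9y^2)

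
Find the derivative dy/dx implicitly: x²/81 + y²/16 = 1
Take d/dx of both sides. Since y is implicitly a function of x, the chain rule attaches a y' = dy/dx factor whenever we differentiate through y.

Set F(x, y) = (left side) − (right side), so the curve is F = 0. Differentiating each term of F:
  d/dx[x^2/81] = 2x/81
  d/dx[y^2/16] = y·y'/8
  d/dx[-1] = 0

Collecting, the y'-free part is the partial derivative in x and the y' coefficient is the partial derivative in y:
  ∂F/∂x = 2x/81
  ∂F/∂y = y/8

so d/dx[F(x, y(x))] = ∂F/∂x + (∂F/∂y)·y' = 0. Rearranging,
  dy/dx = -(∂F/∂x)/(∂F/∂y) = -(2x/81)/(y/8) = -16x/(81y)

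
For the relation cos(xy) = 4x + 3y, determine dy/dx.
Differentiate both sides with respect to x, treating y as y(x). By the chain rule, any term containing y contributes a factor of y' = dy/dx when we differentiate it.

Move every term to one side and write the relation as F(x, y) = 0. Term by term,
  d/dx[-4x] = -4
  d/dx[-3y] = -3·y'
  d/dx[cos(xy)] = -(x·y' + y)·sin(xy)

The pieces without y' make up ∂F/∂x and the coefficient of y' is ∂F/∂y:
  ∂F/∂x = -y·sin(xy) - 4,
  ∂F/∂y = -x·sin(xy) - 3.

Since d/dx[F] = ∂F/∂x + (∂F/∂y)·y' = 0, solve for y':
  (∂F/∂y)·y' = -∂F/∂x
  dy/dx = -(∂F/∂x)/(∂F/∂y) = -(-y·sin(xy) - 4)/(-x·sin(xy) - 3) = -(y·sin(xy) + 4)/(x·sin(xy) + 3)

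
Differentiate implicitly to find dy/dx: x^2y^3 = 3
Take d/dx of both sides. Since y is implicitly a function of x, the chain rule attaches a y' = dy/dx factor whenever we differentiate through y.

Set F(x, y) = (left side) − (right side), so the curve is F = 0. Differentiating each term of F:
  d/dx[x^2y^3] = 3x^2y^2·y' + 2xy^3
  d/dx[-3] = 0

Collecting, the y'-free part is the partial derivative in x and the y' coefficient is the partial derivative in y:
  ∂F/∂x = 2xy^3
  ∂F/∂y = 3x^2y^2

so d/dx[F(x, y(x))] = ∂F/∂x + (∂F/∂y)·y' = 0. Rearranging,
  dy/dx = -(∂F/∂x)/(∂F/∂y) = -(2xy^3)/(3x^2y^2) = -2y/(3x)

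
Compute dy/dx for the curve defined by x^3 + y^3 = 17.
Differentiate both sides with respect to x, treating y as y(x). By the chain rule, any term containing y contributes a factor of y' = dy/dx when we differentiate it.

Move every term to one side and write the relation as F(x, y) = 0. Term by term,
  d/dx[x^3] = 3x^2
  d/dx[y^3] = 3y^2·y'
  d/dx[-17] = 0

The pieces without y' make up ∂F/∂x and the coefficient of y' is ∂F/∂y:
  ∂F/∂x = 3x^2,
  ∂F/∂y = 3y^2.

Since d/dx[F] = ∂F/∂x + (∂F/∂y)·y' = 0, solve for y':
  (∂F/∂y)·y' = -∂F/∂x
  dy/dx = -(∂F/∂x)/(∂F/∂y) = -(3x^2)/(3y^2) = -x^2/y^2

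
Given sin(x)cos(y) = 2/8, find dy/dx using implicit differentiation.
Take d/dx of both sides. Since y is implicitly a function of x, the chain rule attaches a y' = dy/dx factor whenever we differentiate through y.

Set F(x, y) = (left side) − (right side), so the curve is F = 0. Differentiating each term of F:
  d/dx[sin(x)·cos(y)] = -y'·sin(x)·sin(y) + cos(x)·cos(y)
  d/dx[-1/4] = 0

Collecting, the y'-free part is the partial derivative in x and the y' coefficient is the partial derivative in y:
  ∂F/∂x = cos(x)·cos(y)
  ∂F/∂y = -sin(x)·sin(y)

so d/dx[F(x, y(x))] = ∂F/∂x + (∂F/∂y)·y' = 0. Rearranging,
  dy/dx = -(∂F/∂x)/(∂F/∂y) = -(cos(x)·cos(y))/(-sin(x)·sin(y)) = 1/(tan(x)·tan(y))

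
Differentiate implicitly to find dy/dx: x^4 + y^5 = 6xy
Differentiate the relation implicitly: treat y = y(x) and apply the chain rule, so every y-derivative picks up a y' = dy/dx factor.

With everything moved to the left-hand side, differentiate term by term:
  d/dx[x^4] = 4x^3
  d/dx[-6xy] = -6x·y' - 6y
  d/dx[y^5] = 5y^4·y'

Separating the contributions that come from x directly and those that come through y:
  without y':      4x^3 - 6y
  multiplying y':  -6x + 5y^4

so (4x^3 - 6y) + (-6x + 5y^4)·y' = 0, and therefore
  dy/dx = -(4x^3 - 6y)/(-6x + 5y^4) = 2(2x^3 - 3y)/(6x - 5y^4)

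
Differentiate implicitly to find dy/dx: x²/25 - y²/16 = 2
Apply d/dx to both sides, remembering that y depends on x. Each occurrence of y therefore brings in a y' = dy/dx via the chain rule.

With F(x, y) equal to the left-hand side minus the right, differentiate F term by term:
  d/dx[x^2/25] = 2x/25
  d/dx[-y^2/16] = -y·y'/8
  d/dx[-2] = 0
Adding these up, d/dx[F] = 0 becomes
  (2x/25) + (-y/8)·y' = 0,
so isolating y',
  dy/dx = -(2x/25)/(-y/8) = 16x/(25y)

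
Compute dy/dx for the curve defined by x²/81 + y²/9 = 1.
Differentiate the relation implicitly: treat y = y(x) and apply the chain rule, so every y-derivative picks up a y' = dy/dx factor.

With everything moved to the left-hand side, differentiate term by term:
  d/dx[x^2/81] = 2x/81
  d/dx[y^2/9] = 2y·y'/9
  d/dx[-1] = 0

Separating the contributions that come from x directly and those that come through y:
  without y':      2x/81
  multiplying y':  2y/9

so (2x/81) + (2y/9)·y' = 0, and therefore
  dy/dx = -(2x/81)/(2y/9) = -x/(9y)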